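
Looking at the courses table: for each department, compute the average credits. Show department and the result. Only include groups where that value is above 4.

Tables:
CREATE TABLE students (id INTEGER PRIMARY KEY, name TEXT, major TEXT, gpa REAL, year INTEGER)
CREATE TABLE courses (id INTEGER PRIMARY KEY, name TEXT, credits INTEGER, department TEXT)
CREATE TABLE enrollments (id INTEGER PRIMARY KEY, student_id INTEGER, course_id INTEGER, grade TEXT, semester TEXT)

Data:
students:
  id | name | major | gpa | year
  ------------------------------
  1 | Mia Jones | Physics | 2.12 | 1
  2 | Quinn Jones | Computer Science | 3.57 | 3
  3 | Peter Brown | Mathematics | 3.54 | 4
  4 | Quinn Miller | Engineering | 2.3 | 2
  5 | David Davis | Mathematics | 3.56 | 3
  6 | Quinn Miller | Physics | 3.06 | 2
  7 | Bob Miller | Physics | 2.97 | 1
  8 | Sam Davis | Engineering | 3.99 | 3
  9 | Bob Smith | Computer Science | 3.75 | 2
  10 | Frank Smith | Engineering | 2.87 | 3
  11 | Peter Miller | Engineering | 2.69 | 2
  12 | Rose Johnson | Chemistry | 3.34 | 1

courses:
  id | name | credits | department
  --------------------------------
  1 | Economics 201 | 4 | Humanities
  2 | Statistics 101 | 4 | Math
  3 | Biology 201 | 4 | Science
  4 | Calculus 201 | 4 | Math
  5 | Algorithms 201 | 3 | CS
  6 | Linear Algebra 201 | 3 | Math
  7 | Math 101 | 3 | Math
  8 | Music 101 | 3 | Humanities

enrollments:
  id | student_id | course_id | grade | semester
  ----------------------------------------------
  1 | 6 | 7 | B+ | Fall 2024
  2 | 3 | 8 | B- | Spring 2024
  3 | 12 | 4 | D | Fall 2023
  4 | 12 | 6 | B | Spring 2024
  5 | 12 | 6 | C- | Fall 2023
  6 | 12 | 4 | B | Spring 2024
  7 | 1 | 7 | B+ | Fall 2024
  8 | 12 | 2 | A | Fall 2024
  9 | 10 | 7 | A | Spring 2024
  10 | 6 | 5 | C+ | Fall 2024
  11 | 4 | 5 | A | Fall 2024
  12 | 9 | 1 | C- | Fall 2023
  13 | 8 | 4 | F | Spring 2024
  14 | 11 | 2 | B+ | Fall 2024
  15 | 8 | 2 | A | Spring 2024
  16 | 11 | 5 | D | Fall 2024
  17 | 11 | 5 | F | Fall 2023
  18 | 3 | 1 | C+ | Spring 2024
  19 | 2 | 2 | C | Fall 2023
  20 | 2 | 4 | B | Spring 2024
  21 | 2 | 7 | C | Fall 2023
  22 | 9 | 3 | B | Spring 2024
SELECT department, AVG(credits) AS avg_credits FROM courses GROUP BY department HAVING AVG(credits) > 4

Execution result:
(no rows)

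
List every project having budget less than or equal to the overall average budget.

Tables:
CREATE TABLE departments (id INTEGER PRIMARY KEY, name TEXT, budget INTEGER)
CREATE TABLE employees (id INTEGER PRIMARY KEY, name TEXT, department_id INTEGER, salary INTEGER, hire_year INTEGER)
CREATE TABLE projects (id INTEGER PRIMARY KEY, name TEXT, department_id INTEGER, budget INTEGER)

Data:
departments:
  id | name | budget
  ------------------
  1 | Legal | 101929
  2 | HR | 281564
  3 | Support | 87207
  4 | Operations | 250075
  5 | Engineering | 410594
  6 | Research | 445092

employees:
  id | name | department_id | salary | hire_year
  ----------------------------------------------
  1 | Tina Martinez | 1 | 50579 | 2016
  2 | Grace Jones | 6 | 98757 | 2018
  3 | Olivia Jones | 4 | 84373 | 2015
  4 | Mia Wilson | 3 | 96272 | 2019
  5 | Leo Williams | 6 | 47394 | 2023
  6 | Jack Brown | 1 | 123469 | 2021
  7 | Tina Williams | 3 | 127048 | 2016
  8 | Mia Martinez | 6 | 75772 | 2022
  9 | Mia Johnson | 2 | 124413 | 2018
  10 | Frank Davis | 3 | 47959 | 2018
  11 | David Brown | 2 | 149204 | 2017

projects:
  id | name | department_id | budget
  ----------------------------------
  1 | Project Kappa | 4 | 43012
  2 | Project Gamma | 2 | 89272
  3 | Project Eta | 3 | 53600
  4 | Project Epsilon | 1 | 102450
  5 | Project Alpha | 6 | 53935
SELECT name, budget FROM projects WHERE budget <= (SELECT AVG(budget) FROM projects)

Execution result:
name | budget
Project Kappa | 43012
Project Eta | 53600
Project Alpha | 53935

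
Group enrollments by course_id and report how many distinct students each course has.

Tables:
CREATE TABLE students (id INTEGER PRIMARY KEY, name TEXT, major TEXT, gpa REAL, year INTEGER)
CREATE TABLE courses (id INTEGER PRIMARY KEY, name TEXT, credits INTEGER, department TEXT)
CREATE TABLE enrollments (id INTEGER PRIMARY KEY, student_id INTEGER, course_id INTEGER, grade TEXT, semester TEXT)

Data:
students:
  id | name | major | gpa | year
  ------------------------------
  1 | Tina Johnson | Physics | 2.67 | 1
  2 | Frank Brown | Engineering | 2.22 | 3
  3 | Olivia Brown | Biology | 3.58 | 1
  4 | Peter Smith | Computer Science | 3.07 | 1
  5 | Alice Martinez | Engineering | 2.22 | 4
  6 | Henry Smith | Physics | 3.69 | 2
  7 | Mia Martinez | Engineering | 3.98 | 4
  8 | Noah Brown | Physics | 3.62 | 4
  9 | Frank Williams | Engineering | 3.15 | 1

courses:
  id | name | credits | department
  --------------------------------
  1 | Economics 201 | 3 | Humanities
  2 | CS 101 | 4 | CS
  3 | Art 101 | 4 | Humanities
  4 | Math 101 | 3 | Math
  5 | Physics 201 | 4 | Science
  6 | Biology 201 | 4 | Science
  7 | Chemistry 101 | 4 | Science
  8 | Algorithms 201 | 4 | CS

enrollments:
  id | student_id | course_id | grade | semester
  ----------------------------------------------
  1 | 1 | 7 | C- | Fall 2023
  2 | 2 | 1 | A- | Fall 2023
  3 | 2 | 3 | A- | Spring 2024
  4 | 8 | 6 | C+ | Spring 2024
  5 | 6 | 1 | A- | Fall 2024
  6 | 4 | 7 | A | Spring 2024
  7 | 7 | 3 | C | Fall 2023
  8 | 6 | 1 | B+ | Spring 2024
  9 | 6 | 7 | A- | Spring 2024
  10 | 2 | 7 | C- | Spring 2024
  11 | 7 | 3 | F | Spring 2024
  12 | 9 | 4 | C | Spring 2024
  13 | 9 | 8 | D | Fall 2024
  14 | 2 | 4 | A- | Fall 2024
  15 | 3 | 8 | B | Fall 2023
SELECT course_id, COUNT(DISTINCT student_id) AS distinct_student_count FROM enrollments GROUP BY course_id

Execution result:
course_id | distinct_student_count
1 | 2
3 | 2
4 | 2
6 | 1
7 | 4
8 | 2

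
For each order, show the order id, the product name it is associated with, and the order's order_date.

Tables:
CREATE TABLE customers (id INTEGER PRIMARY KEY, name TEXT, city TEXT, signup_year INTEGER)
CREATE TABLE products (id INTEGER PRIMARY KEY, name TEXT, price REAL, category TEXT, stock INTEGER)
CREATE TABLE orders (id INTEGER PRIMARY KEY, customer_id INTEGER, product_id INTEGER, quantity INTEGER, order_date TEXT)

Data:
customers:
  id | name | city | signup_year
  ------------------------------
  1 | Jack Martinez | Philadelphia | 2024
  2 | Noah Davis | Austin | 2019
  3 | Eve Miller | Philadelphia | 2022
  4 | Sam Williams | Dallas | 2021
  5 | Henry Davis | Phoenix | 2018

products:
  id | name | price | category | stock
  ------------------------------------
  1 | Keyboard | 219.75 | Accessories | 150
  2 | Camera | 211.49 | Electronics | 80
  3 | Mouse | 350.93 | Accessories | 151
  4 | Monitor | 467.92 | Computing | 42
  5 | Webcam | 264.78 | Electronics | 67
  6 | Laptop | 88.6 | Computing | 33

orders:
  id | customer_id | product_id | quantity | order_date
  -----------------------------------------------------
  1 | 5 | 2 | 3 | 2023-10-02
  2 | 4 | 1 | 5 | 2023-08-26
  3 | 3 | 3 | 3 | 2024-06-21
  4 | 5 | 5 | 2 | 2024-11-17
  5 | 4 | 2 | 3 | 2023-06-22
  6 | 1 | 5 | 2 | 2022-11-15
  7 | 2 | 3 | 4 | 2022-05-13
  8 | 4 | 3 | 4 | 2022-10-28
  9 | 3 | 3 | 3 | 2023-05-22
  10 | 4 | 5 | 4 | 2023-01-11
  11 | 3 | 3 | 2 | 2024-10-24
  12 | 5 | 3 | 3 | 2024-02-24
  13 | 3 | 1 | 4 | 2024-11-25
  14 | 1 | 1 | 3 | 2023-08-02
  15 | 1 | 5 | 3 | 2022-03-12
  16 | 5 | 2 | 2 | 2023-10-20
SELECT c.id, p.name AS product, c.order_date FROM orders c JOIN products p ON c.product_id = p.id

Execution result:
id | product | order_date
1 | Camera | 2023-10-02
2 | Keyboard | 2023-08-26
3 | Mouse | 2024-06-21
4 | Webcam | 2024-11-17
5 | Camera | 2023-06-22
6 | Webcam | 2022-11-15
7 | Mouse | 2022-05-13
8 | Mouse | 2022-10-28
9 | Mouse | 2023-05-22
10 | Webcam | 2023-01-11
11 | Mouse | 2024-10-24
12 | Mouse | 2024-02-24
13 | Keyboard | 2024-11-25
14 | Keyboard | 2023-08-02
15 | Webcam | 2022-03-12
16 | Camera | 2023-10-20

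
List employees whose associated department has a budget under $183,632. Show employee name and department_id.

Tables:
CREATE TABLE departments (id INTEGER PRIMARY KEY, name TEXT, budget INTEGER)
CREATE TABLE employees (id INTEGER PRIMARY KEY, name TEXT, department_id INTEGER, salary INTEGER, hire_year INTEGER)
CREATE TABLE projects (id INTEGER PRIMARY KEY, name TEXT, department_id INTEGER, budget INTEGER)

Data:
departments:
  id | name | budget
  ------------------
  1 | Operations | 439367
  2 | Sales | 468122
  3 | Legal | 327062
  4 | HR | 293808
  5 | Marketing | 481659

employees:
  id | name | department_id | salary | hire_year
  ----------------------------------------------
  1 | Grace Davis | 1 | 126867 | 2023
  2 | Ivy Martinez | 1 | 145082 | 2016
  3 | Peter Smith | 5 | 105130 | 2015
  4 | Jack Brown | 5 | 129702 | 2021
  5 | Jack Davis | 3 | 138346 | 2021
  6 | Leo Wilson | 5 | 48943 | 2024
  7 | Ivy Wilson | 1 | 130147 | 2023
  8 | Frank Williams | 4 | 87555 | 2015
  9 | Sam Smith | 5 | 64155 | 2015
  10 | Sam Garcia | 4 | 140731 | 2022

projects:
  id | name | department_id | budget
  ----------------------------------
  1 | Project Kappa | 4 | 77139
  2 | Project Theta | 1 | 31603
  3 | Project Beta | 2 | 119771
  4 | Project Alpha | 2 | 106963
SELECT name, department_id FROM employees WHERE department_id IN (SELECT id FROM departments WHERE budget < 183632)

Execution result:
(no rows)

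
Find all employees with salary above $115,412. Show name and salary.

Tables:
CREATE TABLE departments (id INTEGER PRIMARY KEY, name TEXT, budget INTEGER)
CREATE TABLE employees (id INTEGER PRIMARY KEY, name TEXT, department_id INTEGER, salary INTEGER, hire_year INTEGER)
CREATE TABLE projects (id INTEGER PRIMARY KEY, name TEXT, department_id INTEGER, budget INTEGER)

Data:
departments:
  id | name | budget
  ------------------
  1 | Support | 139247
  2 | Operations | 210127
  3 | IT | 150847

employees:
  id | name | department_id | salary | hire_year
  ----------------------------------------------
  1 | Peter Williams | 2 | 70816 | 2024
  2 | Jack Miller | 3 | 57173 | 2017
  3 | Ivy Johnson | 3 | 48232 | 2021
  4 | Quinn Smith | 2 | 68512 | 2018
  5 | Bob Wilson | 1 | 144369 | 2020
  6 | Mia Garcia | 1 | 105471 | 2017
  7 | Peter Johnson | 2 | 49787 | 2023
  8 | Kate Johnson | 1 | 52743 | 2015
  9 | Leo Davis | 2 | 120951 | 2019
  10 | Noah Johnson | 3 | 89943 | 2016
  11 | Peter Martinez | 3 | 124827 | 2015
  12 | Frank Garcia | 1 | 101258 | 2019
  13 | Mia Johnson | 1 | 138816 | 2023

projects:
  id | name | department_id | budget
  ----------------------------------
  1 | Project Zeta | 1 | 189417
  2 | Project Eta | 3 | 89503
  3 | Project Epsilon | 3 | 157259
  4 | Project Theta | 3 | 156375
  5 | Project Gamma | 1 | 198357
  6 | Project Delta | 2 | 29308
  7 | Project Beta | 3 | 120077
SELECT name, salary FROM employees WHERE salary > 115412

Execution result:
name | salary
Bob Wilson | 144369
Leo Davis | 120951
Peter Martinez | 124827
Mia Johnson | 138816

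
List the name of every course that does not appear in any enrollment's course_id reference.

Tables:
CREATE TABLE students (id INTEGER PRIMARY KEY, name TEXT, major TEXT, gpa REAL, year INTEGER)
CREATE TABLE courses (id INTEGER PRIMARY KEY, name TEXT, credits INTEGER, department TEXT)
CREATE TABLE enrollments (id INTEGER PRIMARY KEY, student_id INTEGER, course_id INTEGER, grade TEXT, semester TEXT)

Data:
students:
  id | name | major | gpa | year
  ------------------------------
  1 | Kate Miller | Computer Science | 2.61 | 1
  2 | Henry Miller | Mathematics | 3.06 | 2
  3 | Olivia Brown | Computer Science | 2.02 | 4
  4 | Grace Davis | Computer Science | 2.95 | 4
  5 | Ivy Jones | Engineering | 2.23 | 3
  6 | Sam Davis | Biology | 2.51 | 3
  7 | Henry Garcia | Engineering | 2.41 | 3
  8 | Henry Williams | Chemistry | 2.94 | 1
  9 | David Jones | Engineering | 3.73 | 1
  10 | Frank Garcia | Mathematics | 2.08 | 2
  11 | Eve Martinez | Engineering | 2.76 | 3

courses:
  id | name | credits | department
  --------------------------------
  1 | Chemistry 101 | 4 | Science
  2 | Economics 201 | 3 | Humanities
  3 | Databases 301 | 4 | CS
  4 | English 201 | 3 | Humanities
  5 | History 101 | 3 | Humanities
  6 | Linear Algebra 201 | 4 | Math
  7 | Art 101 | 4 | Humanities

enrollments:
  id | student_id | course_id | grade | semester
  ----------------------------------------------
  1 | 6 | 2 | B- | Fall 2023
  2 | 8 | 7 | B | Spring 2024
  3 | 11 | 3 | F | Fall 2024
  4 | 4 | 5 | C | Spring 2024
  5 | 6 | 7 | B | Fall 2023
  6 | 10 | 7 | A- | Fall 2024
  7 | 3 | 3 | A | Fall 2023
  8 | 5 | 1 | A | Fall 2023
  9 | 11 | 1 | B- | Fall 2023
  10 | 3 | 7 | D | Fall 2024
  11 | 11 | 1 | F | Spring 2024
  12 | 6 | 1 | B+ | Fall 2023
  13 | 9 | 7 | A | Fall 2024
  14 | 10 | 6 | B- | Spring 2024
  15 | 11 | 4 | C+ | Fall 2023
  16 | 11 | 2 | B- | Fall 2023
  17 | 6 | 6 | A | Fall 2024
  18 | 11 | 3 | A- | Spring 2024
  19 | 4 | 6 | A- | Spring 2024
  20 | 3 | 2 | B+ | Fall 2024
SELECT p.name FROM courses p LEFT JOIN enrollments c ON c.course_id = p.id WHERE c.id IS NULL

Execution result:
(no rows)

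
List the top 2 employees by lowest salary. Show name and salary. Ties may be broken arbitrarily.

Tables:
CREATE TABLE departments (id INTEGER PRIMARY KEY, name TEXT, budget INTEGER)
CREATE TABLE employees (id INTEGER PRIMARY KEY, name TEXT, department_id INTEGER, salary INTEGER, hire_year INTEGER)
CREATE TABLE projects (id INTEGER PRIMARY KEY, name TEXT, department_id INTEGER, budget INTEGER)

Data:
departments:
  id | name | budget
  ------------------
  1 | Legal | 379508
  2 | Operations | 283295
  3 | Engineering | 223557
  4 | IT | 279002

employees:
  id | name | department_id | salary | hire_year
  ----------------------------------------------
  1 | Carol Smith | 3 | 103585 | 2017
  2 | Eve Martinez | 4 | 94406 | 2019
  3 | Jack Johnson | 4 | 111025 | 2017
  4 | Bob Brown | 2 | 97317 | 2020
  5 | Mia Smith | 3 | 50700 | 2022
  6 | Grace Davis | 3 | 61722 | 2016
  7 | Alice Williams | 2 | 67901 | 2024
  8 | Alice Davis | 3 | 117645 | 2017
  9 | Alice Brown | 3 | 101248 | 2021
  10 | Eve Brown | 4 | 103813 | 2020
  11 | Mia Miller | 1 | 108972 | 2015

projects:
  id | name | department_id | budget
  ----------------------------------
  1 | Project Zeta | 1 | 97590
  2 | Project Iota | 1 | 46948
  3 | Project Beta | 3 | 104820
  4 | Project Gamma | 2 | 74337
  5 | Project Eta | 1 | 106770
SELECT name, salary FROM employees ORDER BY salary ASC LIMIT 2

Execution result:
name | salary
Mia Smith | 50700
Grace Davis | 61722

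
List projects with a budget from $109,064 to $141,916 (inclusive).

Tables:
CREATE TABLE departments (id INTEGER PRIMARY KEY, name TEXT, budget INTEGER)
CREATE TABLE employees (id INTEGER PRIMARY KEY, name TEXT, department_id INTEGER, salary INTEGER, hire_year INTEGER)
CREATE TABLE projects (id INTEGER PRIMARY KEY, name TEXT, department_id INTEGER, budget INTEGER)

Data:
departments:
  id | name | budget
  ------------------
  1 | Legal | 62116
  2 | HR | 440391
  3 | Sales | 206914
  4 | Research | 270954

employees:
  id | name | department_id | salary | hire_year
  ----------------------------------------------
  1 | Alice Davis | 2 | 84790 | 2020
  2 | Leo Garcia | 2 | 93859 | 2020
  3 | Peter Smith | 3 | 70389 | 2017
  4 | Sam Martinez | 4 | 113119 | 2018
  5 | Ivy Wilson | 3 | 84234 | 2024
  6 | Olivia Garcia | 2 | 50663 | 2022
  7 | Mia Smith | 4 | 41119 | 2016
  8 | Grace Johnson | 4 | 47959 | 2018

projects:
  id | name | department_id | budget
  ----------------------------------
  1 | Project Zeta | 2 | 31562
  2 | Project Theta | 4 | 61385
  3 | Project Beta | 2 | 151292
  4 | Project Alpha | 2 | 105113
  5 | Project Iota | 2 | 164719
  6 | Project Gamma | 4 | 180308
SELECT name, budget FROM projects WHERE budget BETWEEN 109064 AND 141916

Execution result:
(no rows)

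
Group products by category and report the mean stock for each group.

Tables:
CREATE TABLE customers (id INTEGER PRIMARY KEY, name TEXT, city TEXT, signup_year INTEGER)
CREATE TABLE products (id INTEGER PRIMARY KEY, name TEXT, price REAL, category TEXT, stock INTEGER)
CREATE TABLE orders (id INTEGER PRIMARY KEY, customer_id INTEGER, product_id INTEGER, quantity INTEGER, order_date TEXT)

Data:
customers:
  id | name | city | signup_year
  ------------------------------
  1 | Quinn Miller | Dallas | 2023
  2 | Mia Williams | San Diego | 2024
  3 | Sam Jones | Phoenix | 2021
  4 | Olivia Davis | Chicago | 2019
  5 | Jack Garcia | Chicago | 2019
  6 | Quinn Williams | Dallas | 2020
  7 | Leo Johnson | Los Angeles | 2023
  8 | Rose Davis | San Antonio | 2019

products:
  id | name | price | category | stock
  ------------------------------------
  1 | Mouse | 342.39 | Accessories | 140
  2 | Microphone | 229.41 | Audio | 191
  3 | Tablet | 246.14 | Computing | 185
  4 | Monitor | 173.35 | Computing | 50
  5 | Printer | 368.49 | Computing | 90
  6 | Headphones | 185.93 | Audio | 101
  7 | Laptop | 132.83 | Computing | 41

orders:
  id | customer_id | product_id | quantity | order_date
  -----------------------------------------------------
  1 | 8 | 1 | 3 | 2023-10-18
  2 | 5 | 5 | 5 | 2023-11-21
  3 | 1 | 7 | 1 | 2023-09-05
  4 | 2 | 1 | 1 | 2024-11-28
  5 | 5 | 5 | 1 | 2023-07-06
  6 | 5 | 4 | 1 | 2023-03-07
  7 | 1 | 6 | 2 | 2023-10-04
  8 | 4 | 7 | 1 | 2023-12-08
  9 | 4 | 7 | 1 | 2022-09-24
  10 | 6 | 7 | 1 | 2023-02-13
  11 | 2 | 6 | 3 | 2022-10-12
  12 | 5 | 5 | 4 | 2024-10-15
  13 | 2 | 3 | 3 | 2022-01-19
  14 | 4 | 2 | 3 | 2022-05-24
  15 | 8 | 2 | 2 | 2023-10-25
SELECT category, AVG(stock) AS avg_stock FROM products GROUP BY category

Execution result:
category | avg_stock
Accessories | 140.00
Audio | 146.00
Computing | 91.50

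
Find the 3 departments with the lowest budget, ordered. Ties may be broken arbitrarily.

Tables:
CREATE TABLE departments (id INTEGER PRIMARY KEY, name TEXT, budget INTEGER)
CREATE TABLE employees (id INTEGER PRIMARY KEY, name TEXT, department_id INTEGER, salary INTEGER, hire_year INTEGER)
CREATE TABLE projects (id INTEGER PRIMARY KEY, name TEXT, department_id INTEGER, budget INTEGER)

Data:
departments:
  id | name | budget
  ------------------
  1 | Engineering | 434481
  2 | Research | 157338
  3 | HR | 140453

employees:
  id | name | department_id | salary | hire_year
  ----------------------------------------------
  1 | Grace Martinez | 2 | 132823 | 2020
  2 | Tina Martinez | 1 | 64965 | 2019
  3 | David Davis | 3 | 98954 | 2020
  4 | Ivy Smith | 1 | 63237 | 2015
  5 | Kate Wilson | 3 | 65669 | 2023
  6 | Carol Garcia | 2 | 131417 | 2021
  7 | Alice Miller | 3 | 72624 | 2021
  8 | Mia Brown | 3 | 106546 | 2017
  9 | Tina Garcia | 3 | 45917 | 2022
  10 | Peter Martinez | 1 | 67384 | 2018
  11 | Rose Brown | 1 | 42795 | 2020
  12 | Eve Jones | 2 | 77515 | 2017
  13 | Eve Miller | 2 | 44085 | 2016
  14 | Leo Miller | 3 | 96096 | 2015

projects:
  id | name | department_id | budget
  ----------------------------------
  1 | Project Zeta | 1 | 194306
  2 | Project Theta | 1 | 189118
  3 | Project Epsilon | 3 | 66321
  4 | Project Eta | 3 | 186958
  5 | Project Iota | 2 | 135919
SELECT name, budget FROM departments ORDER BY budget ASC LIMIT 3

Execution result:
name | budget
HR | 140453
Research | 157338
Engineering | 434481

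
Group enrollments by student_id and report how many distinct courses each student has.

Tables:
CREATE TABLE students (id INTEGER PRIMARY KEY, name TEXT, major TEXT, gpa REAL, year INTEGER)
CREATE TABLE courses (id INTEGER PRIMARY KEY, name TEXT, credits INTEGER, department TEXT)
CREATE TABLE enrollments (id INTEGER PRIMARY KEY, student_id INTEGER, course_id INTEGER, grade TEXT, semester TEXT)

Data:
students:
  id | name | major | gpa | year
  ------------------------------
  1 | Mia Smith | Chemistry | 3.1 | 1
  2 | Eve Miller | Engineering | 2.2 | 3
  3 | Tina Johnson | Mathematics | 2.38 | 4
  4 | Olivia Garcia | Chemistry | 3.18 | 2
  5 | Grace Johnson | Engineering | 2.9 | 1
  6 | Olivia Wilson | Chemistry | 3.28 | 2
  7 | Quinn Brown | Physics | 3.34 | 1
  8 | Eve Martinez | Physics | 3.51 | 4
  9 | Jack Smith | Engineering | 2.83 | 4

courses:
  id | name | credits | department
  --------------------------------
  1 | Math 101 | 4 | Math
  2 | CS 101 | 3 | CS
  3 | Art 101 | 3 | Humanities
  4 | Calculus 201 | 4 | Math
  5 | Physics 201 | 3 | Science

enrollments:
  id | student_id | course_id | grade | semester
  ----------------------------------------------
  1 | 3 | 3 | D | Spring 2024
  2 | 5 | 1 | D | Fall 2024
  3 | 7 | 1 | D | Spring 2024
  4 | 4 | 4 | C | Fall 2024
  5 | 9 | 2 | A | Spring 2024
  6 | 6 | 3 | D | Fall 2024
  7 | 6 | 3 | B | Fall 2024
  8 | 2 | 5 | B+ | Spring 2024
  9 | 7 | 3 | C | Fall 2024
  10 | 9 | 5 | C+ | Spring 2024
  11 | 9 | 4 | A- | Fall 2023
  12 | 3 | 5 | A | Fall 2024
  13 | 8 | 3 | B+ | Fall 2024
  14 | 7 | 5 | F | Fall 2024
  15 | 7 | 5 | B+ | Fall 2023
SELECT student_id, COUNT(DISTINCT course_id) AS distinct_course_count FROM enrollments GROUP BY student_id

Execution result:
student_id | distinct_course_count
2 | 1
3 | 2
4 | 1
5 | 1
6 | 1
7 | 3
8 | 1
9 | 3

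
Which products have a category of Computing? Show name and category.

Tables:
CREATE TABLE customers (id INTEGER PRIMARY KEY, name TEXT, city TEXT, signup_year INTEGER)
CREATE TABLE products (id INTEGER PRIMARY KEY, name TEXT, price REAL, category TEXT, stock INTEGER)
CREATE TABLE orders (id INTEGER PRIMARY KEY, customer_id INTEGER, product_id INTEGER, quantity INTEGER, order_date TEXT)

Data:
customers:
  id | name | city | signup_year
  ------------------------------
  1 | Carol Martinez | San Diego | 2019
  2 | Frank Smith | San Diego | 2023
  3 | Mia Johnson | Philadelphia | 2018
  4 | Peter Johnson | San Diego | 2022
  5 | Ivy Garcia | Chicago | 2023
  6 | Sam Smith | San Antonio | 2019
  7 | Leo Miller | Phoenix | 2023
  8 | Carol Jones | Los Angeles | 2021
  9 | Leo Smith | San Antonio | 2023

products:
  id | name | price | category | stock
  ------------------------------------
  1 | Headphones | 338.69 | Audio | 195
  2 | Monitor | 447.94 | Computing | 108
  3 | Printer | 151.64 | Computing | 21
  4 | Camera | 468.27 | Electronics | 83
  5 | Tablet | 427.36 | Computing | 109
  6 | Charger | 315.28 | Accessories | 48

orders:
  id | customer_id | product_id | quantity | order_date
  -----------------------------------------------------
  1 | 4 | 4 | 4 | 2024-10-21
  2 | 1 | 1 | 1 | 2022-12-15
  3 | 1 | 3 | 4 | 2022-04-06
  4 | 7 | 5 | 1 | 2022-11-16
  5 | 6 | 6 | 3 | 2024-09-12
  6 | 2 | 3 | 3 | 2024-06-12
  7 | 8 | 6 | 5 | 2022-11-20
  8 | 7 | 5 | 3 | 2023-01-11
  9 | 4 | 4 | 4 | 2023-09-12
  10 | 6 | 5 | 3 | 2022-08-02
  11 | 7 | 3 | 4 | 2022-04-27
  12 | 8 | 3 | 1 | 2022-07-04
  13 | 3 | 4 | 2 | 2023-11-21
SELECT name, category FROM products WHERE category = 'Computing'

Execution result:
name | category
Monitor | Computing
Printer | Computing
Tablet | Computing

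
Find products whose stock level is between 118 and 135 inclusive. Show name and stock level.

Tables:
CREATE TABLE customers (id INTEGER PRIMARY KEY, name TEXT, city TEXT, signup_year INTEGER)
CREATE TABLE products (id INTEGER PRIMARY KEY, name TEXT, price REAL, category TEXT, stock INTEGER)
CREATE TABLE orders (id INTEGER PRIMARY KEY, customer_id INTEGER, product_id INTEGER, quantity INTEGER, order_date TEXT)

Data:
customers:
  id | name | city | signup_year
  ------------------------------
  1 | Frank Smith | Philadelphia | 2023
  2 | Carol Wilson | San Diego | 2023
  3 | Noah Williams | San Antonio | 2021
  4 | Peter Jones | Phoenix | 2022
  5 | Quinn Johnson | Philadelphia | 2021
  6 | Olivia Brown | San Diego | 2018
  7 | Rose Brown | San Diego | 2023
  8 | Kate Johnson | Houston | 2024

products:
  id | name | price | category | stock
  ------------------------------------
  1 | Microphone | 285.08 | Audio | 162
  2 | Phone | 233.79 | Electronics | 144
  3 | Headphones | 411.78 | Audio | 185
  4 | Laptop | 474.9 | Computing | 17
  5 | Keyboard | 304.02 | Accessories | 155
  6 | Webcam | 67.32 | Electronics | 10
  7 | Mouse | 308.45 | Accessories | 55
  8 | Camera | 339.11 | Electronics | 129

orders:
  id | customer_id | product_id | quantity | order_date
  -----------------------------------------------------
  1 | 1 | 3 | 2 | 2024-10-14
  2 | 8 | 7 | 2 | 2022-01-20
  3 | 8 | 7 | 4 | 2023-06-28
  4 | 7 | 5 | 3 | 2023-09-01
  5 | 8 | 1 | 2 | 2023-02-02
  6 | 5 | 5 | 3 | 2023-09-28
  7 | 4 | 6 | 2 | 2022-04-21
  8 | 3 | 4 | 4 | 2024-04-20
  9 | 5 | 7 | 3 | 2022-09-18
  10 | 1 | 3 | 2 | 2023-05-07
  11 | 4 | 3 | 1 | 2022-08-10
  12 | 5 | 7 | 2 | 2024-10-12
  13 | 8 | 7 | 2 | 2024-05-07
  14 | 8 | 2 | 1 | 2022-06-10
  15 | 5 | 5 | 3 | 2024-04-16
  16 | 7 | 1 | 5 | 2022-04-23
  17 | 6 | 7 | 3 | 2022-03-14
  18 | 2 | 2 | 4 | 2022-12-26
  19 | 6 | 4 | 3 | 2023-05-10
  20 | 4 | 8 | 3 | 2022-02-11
SELECT name, stock FROM products WHERE stock BETWEEN 118 AND 135

Execution result:
name | stock
Camera | 129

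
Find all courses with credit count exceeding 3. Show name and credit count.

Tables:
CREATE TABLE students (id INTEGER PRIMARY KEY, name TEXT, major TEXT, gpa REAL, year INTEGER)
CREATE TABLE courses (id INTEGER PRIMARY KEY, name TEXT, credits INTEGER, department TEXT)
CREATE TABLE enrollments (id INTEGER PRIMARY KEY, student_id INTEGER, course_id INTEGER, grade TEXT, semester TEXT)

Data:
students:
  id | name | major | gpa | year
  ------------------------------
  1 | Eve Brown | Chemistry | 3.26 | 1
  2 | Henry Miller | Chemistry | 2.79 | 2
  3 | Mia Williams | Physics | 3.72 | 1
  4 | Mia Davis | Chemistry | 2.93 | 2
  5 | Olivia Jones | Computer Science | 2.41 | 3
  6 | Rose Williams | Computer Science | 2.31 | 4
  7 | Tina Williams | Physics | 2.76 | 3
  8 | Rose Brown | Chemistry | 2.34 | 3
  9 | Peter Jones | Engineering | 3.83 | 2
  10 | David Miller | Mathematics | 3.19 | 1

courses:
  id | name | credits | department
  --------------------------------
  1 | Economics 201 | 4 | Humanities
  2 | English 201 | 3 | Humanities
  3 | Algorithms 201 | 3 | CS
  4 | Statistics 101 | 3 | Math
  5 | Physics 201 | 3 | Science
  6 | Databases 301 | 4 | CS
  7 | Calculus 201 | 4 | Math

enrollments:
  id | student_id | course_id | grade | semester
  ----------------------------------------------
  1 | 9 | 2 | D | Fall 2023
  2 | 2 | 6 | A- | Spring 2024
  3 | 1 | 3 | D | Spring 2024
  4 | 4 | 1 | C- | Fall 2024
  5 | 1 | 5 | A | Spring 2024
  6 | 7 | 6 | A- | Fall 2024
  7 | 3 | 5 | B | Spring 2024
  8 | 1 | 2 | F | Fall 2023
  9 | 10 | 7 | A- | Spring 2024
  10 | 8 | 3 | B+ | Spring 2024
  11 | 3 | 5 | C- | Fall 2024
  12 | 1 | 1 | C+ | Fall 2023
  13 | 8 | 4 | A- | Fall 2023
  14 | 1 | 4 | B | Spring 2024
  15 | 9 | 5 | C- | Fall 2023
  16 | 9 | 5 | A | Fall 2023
SELECT name, credits FROM courses WHERE credits > 3

Execution result:
name | credits
Economics 201 | 4
Databases 301 | 4
Calculus 201 | 4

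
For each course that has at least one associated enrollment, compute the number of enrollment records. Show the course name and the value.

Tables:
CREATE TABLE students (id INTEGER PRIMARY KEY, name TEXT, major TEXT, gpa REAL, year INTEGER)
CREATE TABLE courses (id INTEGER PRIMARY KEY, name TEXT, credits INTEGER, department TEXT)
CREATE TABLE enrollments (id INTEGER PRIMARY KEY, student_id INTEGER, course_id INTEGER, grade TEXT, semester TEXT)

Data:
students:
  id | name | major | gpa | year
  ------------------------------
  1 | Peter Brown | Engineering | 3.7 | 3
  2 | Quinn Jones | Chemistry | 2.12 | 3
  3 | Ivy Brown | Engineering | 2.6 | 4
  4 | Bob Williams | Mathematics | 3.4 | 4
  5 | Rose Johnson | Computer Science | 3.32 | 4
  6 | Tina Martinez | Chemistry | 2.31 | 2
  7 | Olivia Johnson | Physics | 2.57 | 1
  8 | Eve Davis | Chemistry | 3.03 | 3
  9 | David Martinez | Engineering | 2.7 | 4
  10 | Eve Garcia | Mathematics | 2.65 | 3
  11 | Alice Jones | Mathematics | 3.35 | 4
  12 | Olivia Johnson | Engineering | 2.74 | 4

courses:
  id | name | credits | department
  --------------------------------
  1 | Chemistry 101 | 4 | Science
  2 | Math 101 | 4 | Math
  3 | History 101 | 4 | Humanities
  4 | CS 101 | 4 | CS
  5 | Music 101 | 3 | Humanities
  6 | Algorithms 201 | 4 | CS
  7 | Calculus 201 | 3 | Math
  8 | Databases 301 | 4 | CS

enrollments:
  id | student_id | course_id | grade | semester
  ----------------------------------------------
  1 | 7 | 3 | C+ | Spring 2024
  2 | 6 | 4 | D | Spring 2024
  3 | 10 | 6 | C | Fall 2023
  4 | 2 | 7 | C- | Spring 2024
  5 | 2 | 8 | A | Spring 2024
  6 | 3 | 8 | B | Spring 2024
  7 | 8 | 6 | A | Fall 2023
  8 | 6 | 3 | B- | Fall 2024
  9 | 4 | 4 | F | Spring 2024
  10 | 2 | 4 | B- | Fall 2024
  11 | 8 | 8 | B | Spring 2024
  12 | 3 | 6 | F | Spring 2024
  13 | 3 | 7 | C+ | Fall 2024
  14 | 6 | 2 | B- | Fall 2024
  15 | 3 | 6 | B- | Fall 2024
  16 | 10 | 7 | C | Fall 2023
SELECT p.name, COUNT(*) AS n FROM enrollments c JOIN courses p ON c.course_id = p.id GROUP BY p.id, p.name

Execution result:
name | n
Math 101 | 1
History 101 | 2
CS 101 | 3
Algorithms 201 | 4
Calculus 201 | 3
Databases 301 | 3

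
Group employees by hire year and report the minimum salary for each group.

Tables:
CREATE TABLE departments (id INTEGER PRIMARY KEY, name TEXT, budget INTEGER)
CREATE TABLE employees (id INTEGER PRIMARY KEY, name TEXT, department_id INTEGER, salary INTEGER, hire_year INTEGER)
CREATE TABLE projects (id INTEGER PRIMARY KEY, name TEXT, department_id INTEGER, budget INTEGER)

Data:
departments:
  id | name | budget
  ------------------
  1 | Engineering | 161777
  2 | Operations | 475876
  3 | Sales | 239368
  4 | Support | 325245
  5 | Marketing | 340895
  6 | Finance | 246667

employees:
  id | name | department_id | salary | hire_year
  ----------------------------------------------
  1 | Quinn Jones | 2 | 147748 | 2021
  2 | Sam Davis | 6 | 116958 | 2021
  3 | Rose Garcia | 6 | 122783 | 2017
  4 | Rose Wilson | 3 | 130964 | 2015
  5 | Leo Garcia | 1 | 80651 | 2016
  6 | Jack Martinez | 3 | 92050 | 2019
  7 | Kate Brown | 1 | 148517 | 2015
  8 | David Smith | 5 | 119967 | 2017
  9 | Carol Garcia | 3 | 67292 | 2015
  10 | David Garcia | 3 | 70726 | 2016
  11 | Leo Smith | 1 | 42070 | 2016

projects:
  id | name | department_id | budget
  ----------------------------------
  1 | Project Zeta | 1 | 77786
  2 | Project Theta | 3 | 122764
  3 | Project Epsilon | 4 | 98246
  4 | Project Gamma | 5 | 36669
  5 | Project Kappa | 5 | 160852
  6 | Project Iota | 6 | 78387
SELECT hire_year, MIN(salary) AS min_salary FROM employees GROUP BY hire_year

Execution result:
hire_year | min_salary
2015 | 67292
2016 | 42070
2017 | 119967
2019 | 92050
2021 | 116958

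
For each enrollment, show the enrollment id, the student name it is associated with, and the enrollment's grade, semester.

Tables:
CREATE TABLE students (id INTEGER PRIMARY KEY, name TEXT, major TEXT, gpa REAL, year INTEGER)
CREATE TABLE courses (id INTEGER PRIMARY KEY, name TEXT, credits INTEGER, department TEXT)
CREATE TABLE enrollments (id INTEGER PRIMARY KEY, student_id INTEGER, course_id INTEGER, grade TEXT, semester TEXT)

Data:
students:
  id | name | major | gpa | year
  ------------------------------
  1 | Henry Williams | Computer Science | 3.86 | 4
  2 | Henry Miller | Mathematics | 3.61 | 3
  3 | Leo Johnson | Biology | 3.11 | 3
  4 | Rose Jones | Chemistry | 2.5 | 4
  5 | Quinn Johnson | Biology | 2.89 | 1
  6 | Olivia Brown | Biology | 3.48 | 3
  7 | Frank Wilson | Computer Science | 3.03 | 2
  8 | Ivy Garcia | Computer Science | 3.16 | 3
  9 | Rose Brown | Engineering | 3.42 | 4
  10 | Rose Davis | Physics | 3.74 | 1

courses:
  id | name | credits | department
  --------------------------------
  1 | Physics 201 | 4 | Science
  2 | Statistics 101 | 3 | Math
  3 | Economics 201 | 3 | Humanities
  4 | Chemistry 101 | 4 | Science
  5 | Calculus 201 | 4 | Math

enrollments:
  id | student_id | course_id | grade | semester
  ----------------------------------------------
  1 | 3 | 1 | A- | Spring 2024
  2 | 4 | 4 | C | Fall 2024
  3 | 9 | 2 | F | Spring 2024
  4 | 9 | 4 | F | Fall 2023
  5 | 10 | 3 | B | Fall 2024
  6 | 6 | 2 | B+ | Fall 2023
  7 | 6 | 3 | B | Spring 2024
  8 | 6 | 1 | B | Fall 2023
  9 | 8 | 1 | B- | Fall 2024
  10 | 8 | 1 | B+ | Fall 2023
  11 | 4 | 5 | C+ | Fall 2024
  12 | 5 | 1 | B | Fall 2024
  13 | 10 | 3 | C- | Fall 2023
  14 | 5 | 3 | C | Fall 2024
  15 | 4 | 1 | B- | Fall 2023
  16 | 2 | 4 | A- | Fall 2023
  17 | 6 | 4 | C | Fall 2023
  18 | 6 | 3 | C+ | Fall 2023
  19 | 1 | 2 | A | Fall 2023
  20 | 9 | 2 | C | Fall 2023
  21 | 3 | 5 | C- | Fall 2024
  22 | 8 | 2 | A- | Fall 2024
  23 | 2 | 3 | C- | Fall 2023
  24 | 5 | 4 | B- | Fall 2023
SELECT c.id, p.name AS student, c.grade, c.semester FROM enrollments c JOIN students p ON c.student_id = p.id

Execution result:
id | student | grade | semester
1 | Leo Johnson | A- | Spring 2024
2 | Rose Jones | C | Fall 2024
3 | Rose Brown | F | Spring 2024
4 | Rose Brown | F | Fall 2023
5 | Rose Davis | B | Fall 2024
6 | Olivia Brown | B+ | Fall 2023
7 | Olivia Brown | B | Spring 2024
8 | Olivia Brown | B | Fall 2023
9 | Ivy Garcia | B- | Fall 2024
10 | Ivy Garcia | B+ | Fall 2023
11 | Rose Jones | C+ | Fall 2024
12 | Quinn Johnson | B | Fall 2024
13 | Rose Davis | C- | Fall 2023
14 | Quinn Johnson | C | Fall 2024
15 | Rose Jones | B- | Fall 2023
16 | Henry Miller | A- | Fall 2023
17 | Olivia Brown | C | Fall 2023
18 | Olivia Brown | C+ | Fall 2023
19 | Henry Williams | A | Fall 2023
20 | Rose Brown | C | Fall 2023
21 | Leo Johnson | C- | Fall 2024
22 | Ivy Garcia | A- | Fall 2024
23 | Henry Miller | C- | Fall 2023
24 | Quinn Johnson | B- | Fall 2023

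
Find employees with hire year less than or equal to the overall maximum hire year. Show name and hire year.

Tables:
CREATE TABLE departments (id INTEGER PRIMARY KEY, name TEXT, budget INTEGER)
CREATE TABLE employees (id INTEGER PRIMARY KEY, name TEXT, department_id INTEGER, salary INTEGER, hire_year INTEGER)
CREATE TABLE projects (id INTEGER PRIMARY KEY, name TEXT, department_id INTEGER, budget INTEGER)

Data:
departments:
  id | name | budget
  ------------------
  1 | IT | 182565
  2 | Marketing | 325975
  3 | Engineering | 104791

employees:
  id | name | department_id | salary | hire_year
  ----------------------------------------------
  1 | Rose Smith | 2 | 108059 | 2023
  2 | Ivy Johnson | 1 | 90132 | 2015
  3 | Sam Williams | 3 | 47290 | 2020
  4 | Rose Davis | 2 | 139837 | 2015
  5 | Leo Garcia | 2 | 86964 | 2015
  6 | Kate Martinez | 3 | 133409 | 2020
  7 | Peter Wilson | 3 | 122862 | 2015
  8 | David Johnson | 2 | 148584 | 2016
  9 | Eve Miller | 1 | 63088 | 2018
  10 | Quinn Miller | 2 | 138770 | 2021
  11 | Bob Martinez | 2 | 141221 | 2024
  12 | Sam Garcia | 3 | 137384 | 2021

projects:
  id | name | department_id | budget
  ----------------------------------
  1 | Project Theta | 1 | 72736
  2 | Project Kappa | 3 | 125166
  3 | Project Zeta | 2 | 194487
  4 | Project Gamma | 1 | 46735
SELECT name, hire_year FROM employees WHERE hire_year <= (SELECT MAX(hire_year) FROM employees)

Execution result:
name | hire_year
Rose Smith | 2023
Ivy Johnson | 2015
Sam Williams | 2020
Rose Davis | 2015
Leo Garcia | 2015
Kate Martinez | 2020
Peter Wilson | 2015
David Johnson | 2016
Eve Miller | 2018
Quinn Miller | 2021
Bob Martinez | 2024
Sam Garcia | 2021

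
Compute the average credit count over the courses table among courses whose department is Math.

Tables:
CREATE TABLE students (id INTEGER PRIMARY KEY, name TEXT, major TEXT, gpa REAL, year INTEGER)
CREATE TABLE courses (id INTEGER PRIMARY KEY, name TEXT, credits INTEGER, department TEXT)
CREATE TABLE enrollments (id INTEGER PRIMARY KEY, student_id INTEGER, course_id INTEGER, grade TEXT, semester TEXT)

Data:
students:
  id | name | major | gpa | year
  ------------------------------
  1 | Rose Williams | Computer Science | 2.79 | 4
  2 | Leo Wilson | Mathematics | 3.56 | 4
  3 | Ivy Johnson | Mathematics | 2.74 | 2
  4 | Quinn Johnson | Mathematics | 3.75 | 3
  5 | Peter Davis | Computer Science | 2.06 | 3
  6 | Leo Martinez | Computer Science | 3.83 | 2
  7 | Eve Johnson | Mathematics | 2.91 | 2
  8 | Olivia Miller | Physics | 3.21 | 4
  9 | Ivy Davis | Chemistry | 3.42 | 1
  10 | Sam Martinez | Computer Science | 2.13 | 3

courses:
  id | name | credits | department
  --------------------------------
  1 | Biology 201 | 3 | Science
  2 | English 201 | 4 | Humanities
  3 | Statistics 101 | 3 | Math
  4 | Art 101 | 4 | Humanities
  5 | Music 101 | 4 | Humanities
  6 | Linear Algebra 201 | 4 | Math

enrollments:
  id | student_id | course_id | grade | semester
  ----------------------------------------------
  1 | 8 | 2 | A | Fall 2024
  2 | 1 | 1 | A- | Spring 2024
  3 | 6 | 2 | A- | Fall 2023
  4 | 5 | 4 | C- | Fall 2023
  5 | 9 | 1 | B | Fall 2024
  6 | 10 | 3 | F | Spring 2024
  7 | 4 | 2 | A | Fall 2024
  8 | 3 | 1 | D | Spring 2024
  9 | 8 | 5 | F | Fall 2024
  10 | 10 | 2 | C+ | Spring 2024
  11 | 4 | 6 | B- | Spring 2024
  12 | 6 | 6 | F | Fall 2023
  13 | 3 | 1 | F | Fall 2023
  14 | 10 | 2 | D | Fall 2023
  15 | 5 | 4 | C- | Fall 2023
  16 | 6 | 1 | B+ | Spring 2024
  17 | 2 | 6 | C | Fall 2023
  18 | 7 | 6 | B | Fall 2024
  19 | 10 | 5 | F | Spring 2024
SELECT AVG(credits) FROM courses WHERE department = 'Math'

Execution result:
3.50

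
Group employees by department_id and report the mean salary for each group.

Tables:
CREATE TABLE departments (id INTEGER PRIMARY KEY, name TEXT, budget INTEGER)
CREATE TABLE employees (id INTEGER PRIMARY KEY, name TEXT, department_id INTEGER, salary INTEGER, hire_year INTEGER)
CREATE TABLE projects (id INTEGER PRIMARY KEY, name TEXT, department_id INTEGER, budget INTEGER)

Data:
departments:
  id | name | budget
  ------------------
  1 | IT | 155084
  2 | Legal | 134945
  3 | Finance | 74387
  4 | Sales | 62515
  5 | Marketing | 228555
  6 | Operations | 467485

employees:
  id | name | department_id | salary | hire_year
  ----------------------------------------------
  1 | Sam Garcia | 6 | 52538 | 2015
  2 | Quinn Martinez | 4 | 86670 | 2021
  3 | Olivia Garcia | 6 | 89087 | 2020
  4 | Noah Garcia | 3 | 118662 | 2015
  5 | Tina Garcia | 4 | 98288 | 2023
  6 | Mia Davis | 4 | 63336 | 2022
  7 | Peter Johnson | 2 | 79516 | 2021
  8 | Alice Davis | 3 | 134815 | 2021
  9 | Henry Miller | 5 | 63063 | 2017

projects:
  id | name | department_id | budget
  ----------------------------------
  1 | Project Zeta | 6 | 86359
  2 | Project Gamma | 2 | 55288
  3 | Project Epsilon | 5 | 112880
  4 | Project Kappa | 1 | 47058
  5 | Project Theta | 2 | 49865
SELECT department_id, AVG(salary) AS avg_salary FROM employees GROUP BY department_id

Execution result:
department_id | avg_salary
2 | 79516.00
3 | 126738.50
4 | 82764.67
5 | 63063.00
6 | 70812.50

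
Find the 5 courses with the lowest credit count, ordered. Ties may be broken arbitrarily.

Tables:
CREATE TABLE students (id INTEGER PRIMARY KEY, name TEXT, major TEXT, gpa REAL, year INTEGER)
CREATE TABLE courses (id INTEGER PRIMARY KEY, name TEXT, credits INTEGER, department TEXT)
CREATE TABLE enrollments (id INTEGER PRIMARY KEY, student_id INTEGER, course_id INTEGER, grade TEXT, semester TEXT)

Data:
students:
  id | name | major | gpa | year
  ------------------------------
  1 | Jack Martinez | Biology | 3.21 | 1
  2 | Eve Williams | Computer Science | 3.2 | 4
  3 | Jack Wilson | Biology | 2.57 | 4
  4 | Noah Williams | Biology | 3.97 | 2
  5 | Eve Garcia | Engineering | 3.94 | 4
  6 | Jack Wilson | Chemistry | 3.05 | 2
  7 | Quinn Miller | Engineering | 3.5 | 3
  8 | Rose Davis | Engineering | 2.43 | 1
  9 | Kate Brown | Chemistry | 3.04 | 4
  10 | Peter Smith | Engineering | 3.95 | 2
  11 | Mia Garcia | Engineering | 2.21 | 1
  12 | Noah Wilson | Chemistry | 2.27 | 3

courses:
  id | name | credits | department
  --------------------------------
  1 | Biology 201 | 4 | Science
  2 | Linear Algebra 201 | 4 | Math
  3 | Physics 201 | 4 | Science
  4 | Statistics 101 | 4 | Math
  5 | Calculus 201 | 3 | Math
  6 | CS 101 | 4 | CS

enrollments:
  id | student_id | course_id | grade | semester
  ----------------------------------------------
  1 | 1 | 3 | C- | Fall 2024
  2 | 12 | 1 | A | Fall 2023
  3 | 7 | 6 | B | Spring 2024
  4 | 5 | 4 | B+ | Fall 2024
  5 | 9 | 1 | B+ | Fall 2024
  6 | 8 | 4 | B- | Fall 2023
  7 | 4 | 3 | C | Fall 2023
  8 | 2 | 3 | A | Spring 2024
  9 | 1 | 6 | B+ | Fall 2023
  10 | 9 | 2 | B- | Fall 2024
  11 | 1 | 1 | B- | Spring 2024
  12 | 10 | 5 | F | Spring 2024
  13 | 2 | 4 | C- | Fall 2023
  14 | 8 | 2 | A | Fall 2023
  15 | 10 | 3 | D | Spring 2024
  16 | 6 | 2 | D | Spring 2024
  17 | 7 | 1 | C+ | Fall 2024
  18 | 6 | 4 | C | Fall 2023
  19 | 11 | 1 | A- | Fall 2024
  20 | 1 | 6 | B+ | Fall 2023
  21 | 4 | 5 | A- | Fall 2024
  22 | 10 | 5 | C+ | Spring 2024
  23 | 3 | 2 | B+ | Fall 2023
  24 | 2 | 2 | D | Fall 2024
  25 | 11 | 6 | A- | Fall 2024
SELECT name, credits FROM courses ORDER BY credits ASC LIMIT 5

Execution result:
name | credits
Calculus 201 | 3
Biology 201 | 4
Linear Algebra 201 | 4
Physics 201 | 4
Statistics 101 | 4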